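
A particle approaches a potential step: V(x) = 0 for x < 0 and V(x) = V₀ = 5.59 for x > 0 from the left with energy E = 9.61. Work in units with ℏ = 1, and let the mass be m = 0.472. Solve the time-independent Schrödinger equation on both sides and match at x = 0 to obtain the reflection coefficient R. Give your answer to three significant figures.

On each side the TISE gives plane waves with k = √(2m(E − V))/ℏ: k₁ = √(2·0.472·9.61) = 3.012, k₂ = √(2·0.472·4.02) = 1.948.
Matching ψ and ψ′ at x = 0 gives r = (k₁ − k₂)/(k₁ + k₂), so R = r² = 0.04601 and T = 1 − R = 0.9540.

R = 0.0460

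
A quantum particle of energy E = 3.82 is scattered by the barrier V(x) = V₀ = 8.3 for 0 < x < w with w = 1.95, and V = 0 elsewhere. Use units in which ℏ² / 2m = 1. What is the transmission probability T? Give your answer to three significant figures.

E < V₀: inside the barrier ψ ∝ e^{±κx} with κ = √(2m(V₀ − E))/ℏ = 2.117.
κw = 4.127, sinh(κw) = 31.00.
The exact tunnelling result is T⁻¹ = 1 + V₀² sinh²(κw) / [4E(V₀ − E)] = 968.1, so T = 0.00103.

T = 0.00103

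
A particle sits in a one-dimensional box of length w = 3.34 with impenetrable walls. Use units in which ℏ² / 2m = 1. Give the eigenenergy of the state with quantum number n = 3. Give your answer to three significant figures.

Requiring ψ(0) = ψ(w) = 0 quantises k = nπ/w, hence E_n = ℏ²k²/2m = n²π²ℏ²/(2mw²).
E_3 = 3² × π² / (2 × 0.5 × 3.34²) = 7.962.

E = 7.96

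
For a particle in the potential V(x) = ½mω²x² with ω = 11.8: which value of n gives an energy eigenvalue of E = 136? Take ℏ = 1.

E_n = ℏω(n + ½) ⇒ n = E/(ℏω) − ½ = 136/11.8 − 0.5 = 11.025 → n = 11.

n = 11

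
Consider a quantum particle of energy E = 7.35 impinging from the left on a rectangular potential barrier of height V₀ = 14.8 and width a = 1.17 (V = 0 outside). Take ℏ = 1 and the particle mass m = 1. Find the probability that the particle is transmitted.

E < V₀: inside the barrier ψ ∝ e^{±κx} with κ = √(2m(V₀ − E))/ℏ = 3.860.
κa = 4.516, sinh(κa) = 45.74.
Matching ψ, ψ′ at both faces gives T = [1 + V₀² sinh²(κa) / (4E(V₀ − E))]⁻¹ = 1/2093 = 0.000478.

T = 0.000478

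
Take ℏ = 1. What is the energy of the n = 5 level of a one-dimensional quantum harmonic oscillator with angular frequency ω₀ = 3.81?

Using E_n = (n + ½)ℏω₀: E_5 = 5.5 × 3.81 = 20.96.

E = 21.0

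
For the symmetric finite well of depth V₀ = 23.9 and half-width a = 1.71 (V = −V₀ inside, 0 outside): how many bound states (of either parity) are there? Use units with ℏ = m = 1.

The dimensionless depth is z₀ = a√(2mV₀)/ℏ = 1.71 × √(47.80) = 11.82.
A new bound state (alternating even/odd) appears each time z₀ passes a multiple of π/2, so N = ⌊2z₀/π⌋ + 1 = ⌊7.526⌋ + 1 = 8.

N = 8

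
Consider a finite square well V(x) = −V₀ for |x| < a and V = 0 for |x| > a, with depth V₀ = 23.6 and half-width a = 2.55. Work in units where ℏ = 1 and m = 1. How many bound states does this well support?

Define the well-strength parameter z₀ = (a/ℏ)√(2mV₀) = 2.55 × √(2·1·23.6) = 17.52.
The even/odd transcendental equations gain one root per π/2 in z₀, giving N = 1 + ⌊2z₀/π⌋ = 1 + ⌊11.15⌋ = 12.

N = 12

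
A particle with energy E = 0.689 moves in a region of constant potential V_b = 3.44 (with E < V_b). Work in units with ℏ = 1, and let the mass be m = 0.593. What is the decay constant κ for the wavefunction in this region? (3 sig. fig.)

Since E < V_b the TISE in this region is ψ'' = κ²ψ with κ = √(2m(V_b − E))/ℏ.
κ = √(2 × 0.593 × 2.751) = 1.806.

κ = 1.81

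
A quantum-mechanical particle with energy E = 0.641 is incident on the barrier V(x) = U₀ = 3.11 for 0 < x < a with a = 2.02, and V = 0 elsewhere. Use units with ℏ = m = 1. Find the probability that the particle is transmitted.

E < U₀: inside the barrier ψ ∝ e^{±κx} with κ = √(2m(U₀ − E))/ℏ = 2.222.
κa = 4.489, sinh(κa) = 44.50.
The exact tunnelling result is T⁻¹ = 1 + U₀² sinh²(κa) / [4E(U₀ − E)] = 3027, so T = 0.000330.

T = 0.000330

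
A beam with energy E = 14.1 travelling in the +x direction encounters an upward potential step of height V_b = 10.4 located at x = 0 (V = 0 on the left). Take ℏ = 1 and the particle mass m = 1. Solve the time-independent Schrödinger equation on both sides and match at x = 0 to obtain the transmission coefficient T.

T = 0.896

The wavenumbers are k₁ = √(2mE)/ℏ = 5.310 on the left and k₂ = √(2m(E − V_b))/ℏ = 2.720 on the right.
Matching ψ and ψ′ at x = 0 gives r = (k₁ − k₂)/(k₁ + k₂), so R = r² = 0.1040 and T = 1 − R = 0.8960.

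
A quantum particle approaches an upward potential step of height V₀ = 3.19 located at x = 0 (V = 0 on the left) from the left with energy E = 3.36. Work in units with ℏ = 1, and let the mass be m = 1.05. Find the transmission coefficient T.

T = 0.600

The wavenumbers are k₁ = √(2mE)/ℏ = 2.656 on the left and k₂ = √(2m(E − V₀))/ℏ = 0.5975 on the right.
Matching ψ and ψ′ at x = 0 gives r = (k₁ − k₂)/(k₁ + k₂), so R = r² = 0.4004 and T = 1 − R = 0.5996.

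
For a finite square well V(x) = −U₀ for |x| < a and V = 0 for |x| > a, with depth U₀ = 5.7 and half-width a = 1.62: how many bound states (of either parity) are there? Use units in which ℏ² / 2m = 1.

Define the well-strength parameter z₀ = (a/ℏ)√(2mU₀) = 1.62 × √(2·0.5·5.7) = 3.868.
The even/odd transcendental equations gain one root per π/2 in z₀, giving N = 1 + ⌊2z₀/π⌋ = 1 + ⌊2.462⌋ = 3.

N = 3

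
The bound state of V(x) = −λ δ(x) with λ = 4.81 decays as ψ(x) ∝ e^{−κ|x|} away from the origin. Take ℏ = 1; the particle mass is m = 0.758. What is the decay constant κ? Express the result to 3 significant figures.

Integrate −(ℏ²/2m)ψ'' − λδ(x)ψ = Eψ from −ε to +ε: the ψ'' term gives ψ'(0⁺) − ψ'(0⁻) and the δ term gives −(2mλ/ℏ²)ψ(0).
With ψ ∝ e^{−κ|x|} this yields −2κ = −2mλ/ℏ², so κ = mλ/ℏ² = 3.646.

κ = 3.65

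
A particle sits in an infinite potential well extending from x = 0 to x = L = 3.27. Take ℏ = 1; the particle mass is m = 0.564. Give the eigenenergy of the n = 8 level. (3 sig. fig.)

E = 52.4

Requiring ψ(0) = ψ(L) = 0 quantises k = nπ/L, hence E_n = ℏ²k²/2m = n²π²ℏ²/(2mL²).
E_8 = 8² × π² / (2 × 0.564 × 3.27²) = 52.37.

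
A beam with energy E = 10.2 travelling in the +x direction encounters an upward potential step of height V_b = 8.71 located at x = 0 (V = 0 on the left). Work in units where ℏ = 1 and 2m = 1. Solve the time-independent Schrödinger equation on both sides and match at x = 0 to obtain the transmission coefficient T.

T = 0.800

On each side the TISE gives plane waves with k = √(2m(E − V))/ℏ: k₁ = √(2·½·10.2) = 3.194, k₂ = √(2·½·1.49) = 1.221.
Continuity of ψ and ψ′ at the step yields the reflection amplitude r = (k₁ − k₂)/(k₁ + k₂) = 0.4470; thus R = |r|² = 0.1998, T = 0.8002.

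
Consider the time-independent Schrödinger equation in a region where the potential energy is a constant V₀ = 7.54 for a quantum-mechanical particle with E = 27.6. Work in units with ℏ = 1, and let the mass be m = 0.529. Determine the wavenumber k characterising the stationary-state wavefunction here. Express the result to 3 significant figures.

With E > V₀ the solution is oscillatory, ψ ∝ e^{±ikx} with k = √(2m(E − V₀))/ℏ.
k = √(2 × 0.529 × 20.06) = 4.607.

k = 4.61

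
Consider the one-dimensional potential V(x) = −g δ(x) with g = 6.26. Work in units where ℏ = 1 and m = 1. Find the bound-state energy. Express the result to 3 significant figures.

For x ≠ 0 the bound state is ψ ∝ e^{−κ|x|}; integrating the TISE across the delta gives the cusp condition 2κ = 2mg/ℏ², so κ = 6.260.
Then E = −ℏ²κ²/(2m) = −mg²/(2ℏ²) = -19.59.

E = -19.6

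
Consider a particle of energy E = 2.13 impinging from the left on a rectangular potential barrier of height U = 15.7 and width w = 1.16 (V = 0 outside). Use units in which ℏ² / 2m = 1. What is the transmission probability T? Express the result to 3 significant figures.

E < U: inside the barrier ψ ∝ e^{±κx} with κ = √(2m(U − E))/ℏ = 3.684.
κw = 4.273, sinh(κw) = 35.87.
The exact tunnelling result is T⁻¹ = 1 + U² sinh²(κw) / [4E(U − E)] = 2744, so T = 0.000364.

T = 0.000364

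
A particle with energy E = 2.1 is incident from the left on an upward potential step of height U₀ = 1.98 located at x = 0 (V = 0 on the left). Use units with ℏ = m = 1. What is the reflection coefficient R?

R = 0.377

The wavenumbers are k₁ = √(2mE)/ℏ = 2.049 on the left and k₂ = √(2m(E − U₀))/ℏ = 0.4899 on the right.
Matching ψ and ψ′ at x = 0 gives r = (k₁ − k₂)/(k₁ + k₂), so R = r² = 0.3772 and T = 1 − R = 0.6228.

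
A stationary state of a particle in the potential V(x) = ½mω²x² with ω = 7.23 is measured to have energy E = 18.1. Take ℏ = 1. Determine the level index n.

E_n = ℏω(n + ½) ⇒ n = E/(ℏω) − ½ = 18.1/7.23 − 0.5 = 2.003 → n = 2.

n = 2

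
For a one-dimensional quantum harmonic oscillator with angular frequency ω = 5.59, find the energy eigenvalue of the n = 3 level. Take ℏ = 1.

E = 19.6

Using E_n = (n + ½)ℏω: E_3 = 3.5 × 5.59 = 19.57.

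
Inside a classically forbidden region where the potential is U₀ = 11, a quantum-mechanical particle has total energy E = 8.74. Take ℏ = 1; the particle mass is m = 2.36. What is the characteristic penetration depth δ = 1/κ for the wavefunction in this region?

δ = 0.306

Since E < U₀ the TISE in this region is ψ'' = κ²ψ with κ = √(2m(U₀ − E))/ℏ.
κ = √(2 × 2.36 × 2.26) = 3.266. The penetration depth is δ = 1/κ = 0.306.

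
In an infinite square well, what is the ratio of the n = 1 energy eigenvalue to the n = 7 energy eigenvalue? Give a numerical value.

Since E_n ∝ n², the ratio is (1/7)² = 0.0204082.

0.0204082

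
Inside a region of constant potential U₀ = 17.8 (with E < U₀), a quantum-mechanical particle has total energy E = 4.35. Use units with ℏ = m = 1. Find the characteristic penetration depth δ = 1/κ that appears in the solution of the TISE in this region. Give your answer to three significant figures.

δ = 0.193

Since E < U₀ the TISE in this region is ψ'' = κ²ψ with κ = √(2m(U₀ − E))/ℏ.
κ = √(2 × 1 × 13.45) = 5.187. The penetration depth is δ = 1/κ = 0.193.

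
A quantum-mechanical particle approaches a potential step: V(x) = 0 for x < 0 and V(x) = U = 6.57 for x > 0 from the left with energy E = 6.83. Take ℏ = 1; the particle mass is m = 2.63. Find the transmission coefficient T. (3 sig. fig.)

On each side the TISE gives plane waves with k = √(2m(E − V))/ℏ: k₁ = √(2·2.63·6.83) = 5.994, k₂ = √(2·2.63·0.26) = 1.169.
Matching ψ and ψ′ at x = 0 gives r = (k₁ − k₂)/(k₁ + k₂), so R = r² = 0.4536 and T = 1 − R = 0.5464.

T = 0.546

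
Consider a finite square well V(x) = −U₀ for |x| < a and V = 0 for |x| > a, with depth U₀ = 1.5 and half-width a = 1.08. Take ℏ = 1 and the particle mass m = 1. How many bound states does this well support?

N = 2

The dimensionless depth is z₀ = a√(2mU₀)/ℏ = 1.08 × √(3.000) = 1.871.
A new bound state (alternating even/odd) appears each time z₀ passes a multiple of π/2, so N = ⌊2z₀/π⌋ + 1 = ⌊1.191⌋ + 1 = 2.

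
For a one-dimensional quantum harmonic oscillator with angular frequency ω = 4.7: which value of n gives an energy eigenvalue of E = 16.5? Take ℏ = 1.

E_n = ℏω(n + ½) ⇒ n = E/(ℏω) − ½ = 16.5/4.7 − 0.5 = 3.011 → n = 3.

n = 3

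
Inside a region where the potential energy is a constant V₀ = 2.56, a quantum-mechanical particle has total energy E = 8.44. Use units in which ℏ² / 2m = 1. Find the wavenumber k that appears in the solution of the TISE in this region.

With E > V₀ the solution is oscillatory, ψ ∝ e^{±ikx} with k = √(2m(E − V₀))/ℏ.
k = √(2 × 0.5 × 5.88) = 2.425.

k = 2.42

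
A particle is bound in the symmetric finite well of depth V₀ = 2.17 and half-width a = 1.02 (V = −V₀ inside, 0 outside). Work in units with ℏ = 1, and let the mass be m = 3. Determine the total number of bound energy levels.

The dimensionless depth is z₀ = a√(2mV₀)/ℏ = 1.02 × √(13.02) = 3.680.
The even/odd transcendental equations gain one root per π/2 in z₀, giving N = 1 + ⌊2z₀/π⌋ = 1 + ⌊2.343⌋ = 3.

N = 3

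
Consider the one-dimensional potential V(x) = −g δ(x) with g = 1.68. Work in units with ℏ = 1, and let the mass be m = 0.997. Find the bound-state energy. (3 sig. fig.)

E = -1.41

The bound state is ψ(x) = √κ e^{−κ|x|}. The derivative jump ψ'(0⁺) − ψ'(0⁻) = −(2mg/ℏ²)ψ(0) fixes κ = mg/ℏ² = 1.675.
Then E = −ℏ²κ²/(2m) = −mg²/(2ℏ²) = -1.407.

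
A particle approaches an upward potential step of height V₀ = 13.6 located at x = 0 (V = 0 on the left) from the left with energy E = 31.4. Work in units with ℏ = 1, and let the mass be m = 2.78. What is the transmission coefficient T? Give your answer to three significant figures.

T = 0.980

The wavenumbers are k₁ = √(2mE)/ℏ = 13.21 on the left and k₂ = √(2m(E − V₀))/ℏ = 9.948 on the right.
Matching ψ and ψ′ at x = 0 gives r = (k₁ − k₂)/(k₁ + k₂), so R = r² = 0.01987 and T = 1 − R = 0.9801.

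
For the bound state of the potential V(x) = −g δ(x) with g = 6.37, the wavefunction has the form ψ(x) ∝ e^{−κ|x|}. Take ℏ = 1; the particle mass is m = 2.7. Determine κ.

κ = 17.2

Integrate −(ℏ²/2m)ψ'' − gδ(x)ψ = Eψ from −ε to +ε: the ψ'' term gives ψ'(0⁺) − ψ'(0⁻) and the δ term gives −(2mg/ℏ²)ψ(0).
With ψ ∝ e^{−κ|x|} this yields −2κ = −2mg/ℏ², so κ = mg/ℏ² = 17.20.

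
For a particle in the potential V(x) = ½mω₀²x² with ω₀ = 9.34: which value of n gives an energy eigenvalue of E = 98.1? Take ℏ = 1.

E_n = ℏω₀(n + ½) ⇒ n = E/(ℏω₀) − ½ = 98.1/9.34 − 0.5 = 10.003 → n = 10.

n = 10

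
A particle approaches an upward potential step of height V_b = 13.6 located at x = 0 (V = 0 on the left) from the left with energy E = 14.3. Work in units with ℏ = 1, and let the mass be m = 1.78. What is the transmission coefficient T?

T = 0.593

On each side the TISE gives plane waves with k = √(2m(E − V))/ℏ: k₁ = √(2·1.78·14.3) = 7.135, k₂ = √(2·1.78·0.7) = 1.579.
Continuity of ψ and ψ′ at the step yields the reflection amplitude r = (k₁ − k₂)/(k₁ + k₂) = 0.6377; thus R = |r|² = 0.4066, T = 0.5934.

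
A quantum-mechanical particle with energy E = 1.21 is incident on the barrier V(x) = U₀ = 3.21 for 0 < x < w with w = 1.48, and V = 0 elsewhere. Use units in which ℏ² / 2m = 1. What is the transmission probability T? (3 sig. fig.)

T = 0.0556

Since E < U₀ the interior solution is evanescent with decay constant κ = √(2m(U₀ − E))/ℏ = 1.414.
κw = 2.093, sinh(κw) = 3.993.
The exact tunnelling result is T⁻¹ = 1 + U₀² sinh²(κw) / [4E(U₀ − E)] = 17.97, so T = 0.0556.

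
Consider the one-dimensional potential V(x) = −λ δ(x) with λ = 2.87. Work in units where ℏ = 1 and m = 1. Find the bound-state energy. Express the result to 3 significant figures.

E = -4.12

For x ≠ 0 the bound state is ψ ∝ e^{−κ|x|}; integrating the TISE across the delta gives the cusp condition 2κ = 2mλ/ℏ², so κ = 2.870.
Then E = −ℏ²κ²/(2m) = −mλ²/(2ℏ²) = -4.118.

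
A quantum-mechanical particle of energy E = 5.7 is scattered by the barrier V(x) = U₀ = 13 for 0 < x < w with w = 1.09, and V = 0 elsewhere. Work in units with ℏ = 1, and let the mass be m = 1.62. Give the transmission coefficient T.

T = 0.0000979

Since E < U₀ the interior solution is evanescent with decay constant κ = √(2m(U₀ − E))/ℏ = 4.863.
κw = 5.301, sinh(κw) = 100.3.
The exact tunnelling result is T⁻¹ = 1 + U₀² sinh²(κw) / [4E(U₀ − E)] = 10210, so T = 0.0000979.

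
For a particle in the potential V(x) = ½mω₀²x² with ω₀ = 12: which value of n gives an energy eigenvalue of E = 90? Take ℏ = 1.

E_n = ℏω₀(n + ½) ⇒ n = E/(ℏω₀) − ½ = 90/12 − 0.5 = 7.000 → n = 7.

n = 7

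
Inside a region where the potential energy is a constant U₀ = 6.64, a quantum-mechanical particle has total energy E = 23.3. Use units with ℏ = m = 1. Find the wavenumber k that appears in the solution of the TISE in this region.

With E > U₀ the solution is oscillatory, ψ ∝ e^{±ikx} with k = √(2m(E − U₀))/ℏ.
k = √(2 × 1 × 16.66) = 5.772.

k = 5.77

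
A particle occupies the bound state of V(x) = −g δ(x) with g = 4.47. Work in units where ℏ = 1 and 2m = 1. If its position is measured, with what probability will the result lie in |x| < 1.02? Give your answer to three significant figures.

The normalised bound state is ψ = √κ e^{−κ|x|} with κ = mg/ℏ² = 2.235.
P(|x| < d) = ∫_{−d}^{d} κ e^{−2κ|x|} dx = 1 − e^{−2κd} = 1 − e^{−4.559} = 0.9895.

P = 0.990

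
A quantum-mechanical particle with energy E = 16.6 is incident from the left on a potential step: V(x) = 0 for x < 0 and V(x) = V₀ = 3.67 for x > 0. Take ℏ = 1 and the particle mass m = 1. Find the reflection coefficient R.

On each side the TISE gives plane waves with k = √(2m(E − V))/ℏ: k₁ = √(2·1·16.6) = 5.762, k₂ = √(2·1·12.93) = 5.085.
Matching ψ and ψ′ at x = 0 gives r = (k₁ − k₂)/(k₁ + k₂), so R = r² = 0.003892 and T = 1 − R = 0.9961.

R = 0.00389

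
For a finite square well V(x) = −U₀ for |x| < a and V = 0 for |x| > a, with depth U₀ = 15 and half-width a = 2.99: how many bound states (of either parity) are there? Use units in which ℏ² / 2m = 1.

Define the well-strength parameter z₀ = (a/ℏ)√(2mU₀) = 2.99 × √(2·0.5·15) = 11.58.
A new bound state (alternating even/odd) appears each time z₀ passes a multiple of π/2, so N = ⌊2z₀/π⌋ + 1 = ⌊7.372⌋ + 1 = 8.

N = 8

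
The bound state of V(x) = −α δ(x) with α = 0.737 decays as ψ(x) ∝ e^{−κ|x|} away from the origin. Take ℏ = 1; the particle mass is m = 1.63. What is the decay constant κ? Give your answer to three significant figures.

κ = 1.20

Integrate −(ℏ²/2m)ψ'' − αδ(x)ψ = Eψ from −ε to +ε: the ψ'' term gives ψ'(0⁺) − ψ'(0⁻) and the δ term gives −(2mα/ℏ²)ψ(0).
With ψ ∝ e^{−κ|x|} this yields −2κ = −2mα/ℏ², so κ = mα/ℏ² = 1.201.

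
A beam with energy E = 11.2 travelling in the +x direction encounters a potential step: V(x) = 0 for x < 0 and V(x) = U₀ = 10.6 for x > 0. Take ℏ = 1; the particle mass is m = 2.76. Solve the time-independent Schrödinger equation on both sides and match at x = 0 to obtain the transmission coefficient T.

On each side the TISE gives plane waves with k = √(2m(E − V))/ℏ: k₁ = √(2·2.76·11.2) = 7.863, k₂ = √(2·2.76·0.6) = 1.820.
Matching ψ and ψ′ at x = 0 gives r = (k₁ − k₂)/(k₁ + k₂), so R = r² = 0.3895 and T = 1 − R = 0.6105.

T = 0.611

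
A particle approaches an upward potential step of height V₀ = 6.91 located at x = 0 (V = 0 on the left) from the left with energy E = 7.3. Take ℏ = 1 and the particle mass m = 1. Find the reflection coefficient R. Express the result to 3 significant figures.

R = 0.390

The wavenumbers are k₁ = √(2mE)/ℏ = 3.821 on the left and k₂ = √(2m(E − V₀))/ℏ = 0.8832 on the right.
Continuity of ψ and ψ′ at the step yields the reflection amplitude r = (k₁ − k₂)/(k₁ + k₂) = 0.6245; thus R = |r|² = 0.3900, T = 0.6100.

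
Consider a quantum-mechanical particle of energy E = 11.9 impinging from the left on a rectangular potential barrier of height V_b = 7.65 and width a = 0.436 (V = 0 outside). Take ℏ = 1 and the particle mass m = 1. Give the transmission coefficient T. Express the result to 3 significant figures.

E > V_b: inside the barrier k₂ = √(2m(E − V_b))/ℏ = 2.915, k₂a = 1.271.
Matching at both interfaces gives T⁻¹ = 1 + V_b² sin²(k₂a) / [4E(E − V_b)] = 1.264, hence T = 0.791.

T = 0.791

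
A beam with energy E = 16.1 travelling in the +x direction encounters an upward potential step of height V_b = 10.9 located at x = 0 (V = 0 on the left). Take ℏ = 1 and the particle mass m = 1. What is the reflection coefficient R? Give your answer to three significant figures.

On each side the TISE gives plane waves with k = √(2m(E − V))/ℏ: k₁ = √(2·1·16.1) = 5.675, k₂ = √(2·1·5.2) = 3.225.
Continuity of ψ and ψ′ at the step yields the reflection amplitude r = (k₁ − k₂)/(k₁ + k₂) = 0.2753; thus R = |r|² = 0.07576, T = 0.9242.

R = 0.0758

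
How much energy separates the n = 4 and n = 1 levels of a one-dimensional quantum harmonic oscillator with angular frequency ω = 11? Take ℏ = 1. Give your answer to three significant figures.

ΔE = 33.0

E_n = ℏω(n + ½), so ΔE = (4 − 1) ℏω = 3 × 11 = 33.00.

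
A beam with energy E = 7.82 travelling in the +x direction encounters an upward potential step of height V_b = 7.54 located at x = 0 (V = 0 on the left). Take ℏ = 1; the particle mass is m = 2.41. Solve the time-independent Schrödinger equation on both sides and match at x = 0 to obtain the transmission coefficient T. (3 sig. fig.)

On each side the TISE gives plane waves with k = √(2m(E − V))/ℏ: k₁ = √(2·2.41·7.82) = 6.139, k₂ = √(2·2.41·0.28) = 1.162.
Matching ψ and ψ′ at x = 0 gives r = (k₁ − k₂)/(k₁ + k₂), so R = r² = 0.4648 and T = 1 − R = 0.5352.

T = 0.535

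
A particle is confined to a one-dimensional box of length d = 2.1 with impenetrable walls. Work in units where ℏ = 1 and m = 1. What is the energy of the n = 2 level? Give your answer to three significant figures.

E = 4.48

The infinite-well eigenfunctions ψ_n = √(2/d) sin(nπx/d) vanish at both walls, giving E_n = n²π²ℏ²/(2md²).
E_2 = 2² × π² / (2 × 1 × 2.1²) = 4.476.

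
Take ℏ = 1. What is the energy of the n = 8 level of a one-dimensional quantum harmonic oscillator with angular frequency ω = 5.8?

E = 49.3

Using E_n = (n + ½)ℏω: E_8 = 8.5 × 5.8 = 49.30.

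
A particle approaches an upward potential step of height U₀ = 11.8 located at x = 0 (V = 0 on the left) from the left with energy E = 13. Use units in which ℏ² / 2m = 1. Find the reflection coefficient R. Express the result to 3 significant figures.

On each side the TISE gives plane waves with k = √(2m(E − V))/ℏ: k₁ = √(2·½·13) = 3.606, k₂ = √(2·½·1.2) = 1.095.
Matching ψ and ψ′ at x = 0 gives r = (k₁ − k₂)/(k₁ + k₂), so R = r² = 0.2851 and T = 1 − R = 0.7149.

R = 0.285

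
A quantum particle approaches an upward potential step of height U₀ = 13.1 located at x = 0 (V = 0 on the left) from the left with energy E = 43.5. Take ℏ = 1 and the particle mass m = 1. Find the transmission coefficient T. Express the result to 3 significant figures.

T = 0.992

The wavenumbers are k₁ = √(2mE)/ℏ = 9.327 on the left and k₂ = √(2m(E − U₀))/ℏ = 7.797 on the right.
Continuity of ψ and ψ′ at the step yields the reflection amplitude r = (k₁ − k₂)/(k₁ + k₂) = 0.08934; thus R = |r|² = 0.007982, T = 0.9920.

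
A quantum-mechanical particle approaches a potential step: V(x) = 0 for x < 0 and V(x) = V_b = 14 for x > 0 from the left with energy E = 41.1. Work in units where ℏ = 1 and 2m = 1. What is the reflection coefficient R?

The wavenumbers are k₁ = √(2mE)/ℏ = 6.411 on the left and k₂ = √(2m(E − V_b))/ℏ = 5.206 on the right.
Matching ψ and ψ′ at x = 0 gives r = (k₁ − k₂)/(k₁ + k₂), so R = r² = 0.01076 and T = 1 − R = 0.9892.

R = 0.0108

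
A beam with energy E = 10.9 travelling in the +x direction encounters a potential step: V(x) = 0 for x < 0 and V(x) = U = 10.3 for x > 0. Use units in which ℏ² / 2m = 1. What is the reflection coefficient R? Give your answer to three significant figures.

R = 0.384

On each side the TISE gives plane waves with k = √(2m(E − V))/ℏ: k₁ = √(2·½·10.9) = 3.302, k₂ = √(2·½·0.6) = 0.7746.
Continuity of ψ and ψ′ at the step yields the reflection amplitude r = (k₁ − k₂)/(k₁ + k₂) = 0.6199; thus R = |r|² = 0.3843, T = 0.6157.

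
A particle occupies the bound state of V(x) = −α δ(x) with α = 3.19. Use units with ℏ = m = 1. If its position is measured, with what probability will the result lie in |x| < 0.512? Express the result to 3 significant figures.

The normalised bound state is ψ = √κ e^{−κ|x|} with κ = mα/ℏ² = 3.190.
P(|x| < d) = ∫_{−d}^{d} κ e^{−2κ|x|} dx = 1 − e^{−2κd} = 1 − e^{−3.267} = 0.9619.

P = 0.962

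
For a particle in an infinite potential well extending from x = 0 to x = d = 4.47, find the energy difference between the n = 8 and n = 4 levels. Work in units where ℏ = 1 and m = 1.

E_n = n²π²ℏ²/(2md²), so ΔE = (8² − 4²) π²ℏ²/(2md²).
ΔE = 48 × π² / (2 × 1 × 4.47²) = 11.85.

ΔE = 11.9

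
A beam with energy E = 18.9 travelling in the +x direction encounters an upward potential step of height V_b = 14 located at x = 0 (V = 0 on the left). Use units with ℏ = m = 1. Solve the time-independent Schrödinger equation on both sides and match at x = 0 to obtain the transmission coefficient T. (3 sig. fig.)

T = 0.894

On each side the TISE gives plane waves with k = √(2m(E − V))/ℏ: k₁ = √(2·1·18.9) = 6.148, k₂ = √(2·1·4.9) = 3.130.
Matching ψ and ψ′ at x = 0 gives r = (k₁ − k₂)/(k₁ + k₂), so R = r² = 0.1058 and T = 1 − R = 0.8942.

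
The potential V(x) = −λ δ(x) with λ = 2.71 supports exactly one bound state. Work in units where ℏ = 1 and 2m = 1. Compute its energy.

E = -1.84

The bound state is ψ(x) = √κ e^{−κ|x|}. The derivative jump ψ'(0⁺) − ψ'(0⁻) = −(2mλ/ℏ²)ψ(0) fixes κ = mλ/ℏ² = 1.355.
Then E = −ℏ²κ²/(2m) = −mλ²/(2ℏ²) = -1.836.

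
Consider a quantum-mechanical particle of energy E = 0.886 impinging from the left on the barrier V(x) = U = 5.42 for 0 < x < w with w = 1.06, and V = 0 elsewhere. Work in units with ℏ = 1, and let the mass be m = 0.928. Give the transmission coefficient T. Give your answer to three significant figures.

E < U: inside the barrier ψ ∝ e^{±κx} with κ = √(2m(U − E))/ℏ = 2.901.
κw = 3.075, sinh(κw) = 10.80.
The exact tunnelling result is T⁻¹ = 1 + U² sinh²(κw) / [4E(U − E)] = 214.3, so T = 0.00467.

T = 0.00467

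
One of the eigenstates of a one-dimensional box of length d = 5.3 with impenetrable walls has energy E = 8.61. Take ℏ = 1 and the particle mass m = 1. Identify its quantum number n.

From E_n = n²π²ℏ²/(2md²) invert to n = √(2md²E)/(πℏ).
n = (5.3/π) × √(2 × 1 × 8.61) = 7.001 → n = 7.

n = 7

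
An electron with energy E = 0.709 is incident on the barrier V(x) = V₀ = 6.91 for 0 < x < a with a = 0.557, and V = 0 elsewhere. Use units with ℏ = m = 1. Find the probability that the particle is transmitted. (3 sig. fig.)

Since E < V₀ the interior solution is evanescent with decay constant κ = √(2m(V₀ − E))/ℏ = 3.522.
κa = 1.962, sinh(κa) = 3.485.
Matching ψ, ψ′ at both faces gives T = [1 + V₀² sinh²(κa) / (4E(V₀ − E))]⁻¹ = 1/33.97 = 0.0294.

T = 0.0294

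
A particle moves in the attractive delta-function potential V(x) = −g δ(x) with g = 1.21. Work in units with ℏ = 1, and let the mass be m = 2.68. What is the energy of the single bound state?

For x ≠ 0 the bound state is ψ ∝ e^{−κ|x|}; integrating the TISE across the delta gives the cusp condition 2κ = 2mg/ℏ², so κ = 3.243.
Then E = −ℏ²κ²/(2m) = −mg²/(2ℏ²) = -1.962.

E = -1.96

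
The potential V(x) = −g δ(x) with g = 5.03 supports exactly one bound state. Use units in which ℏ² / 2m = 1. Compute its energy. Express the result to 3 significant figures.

E = -6.33

For x ≠ 0 the bound state is ψ ∝ e^{−κ|x|}; integrating the TISE across the delta gives the cusp condition 2κ = 2mg/ℏ², so κ = 2.515.
Then E = −ℏ²κ²/(2m) = −mg²/(2ℏ²) = -6.325.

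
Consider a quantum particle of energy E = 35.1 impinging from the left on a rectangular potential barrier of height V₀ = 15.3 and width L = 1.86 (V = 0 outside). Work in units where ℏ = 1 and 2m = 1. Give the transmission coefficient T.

T = 0.935

E > V₀: inside the barrier k₂ = √(2m(E − V₀))/ℏ = 4.450, k₂L = 8.276.
T = [1 + V₀² sin²(k₂L) / (4E(E − V₀))]⁻¹ = 1/1.070 = 0.935.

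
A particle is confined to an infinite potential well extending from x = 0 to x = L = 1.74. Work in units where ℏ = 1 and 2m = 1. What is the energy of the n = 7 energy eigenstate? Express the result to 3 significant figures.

E = 160

The infinite-well eigenfunctions ψ_n = √(2/L) sin(nπx/L) vanish at both walls, giving E_n = n²π²ℏ²/(2mL²).
E_7 = 7² × π² / (2 × 0.5 × 1.74²) = 159.7.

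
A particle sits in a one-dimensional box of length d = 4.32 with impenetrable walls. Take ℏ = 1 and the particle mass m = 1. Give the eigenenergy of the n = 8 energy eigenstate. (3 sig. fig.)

E = 16.9

The infinite-well eigenfunctions ψ_n = √(2/d) sin(nπx/d) vanish at both walls, giving E_n = n²π²ℏ²/(2md²).
E_8 = 8² × π² / (2 × 1 × 4.32²) = 16.92.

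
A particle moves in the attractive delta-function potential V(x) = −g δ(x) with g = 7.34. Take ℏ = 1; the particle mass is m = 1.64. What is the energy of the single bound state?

E = -44.2

The bound state is ψ(x) = √κ e^{−κ|x|}. The derivative jump ψ'(0⁺) − ψ'(0⁻) = −(2mg/ℏ²)ψ(0) fixes κ = mg/ℏ² = 12.04.
Then E = −ℏ²κ²/(2m) = −mg²/(2ℏ²) = -44.18.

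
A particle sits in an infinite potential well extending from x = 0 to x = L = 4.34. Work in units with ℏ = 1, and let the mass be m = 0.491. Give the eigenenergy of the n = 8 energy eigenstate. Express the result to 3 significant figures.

E = 34.1

The infinite-well eigenfunctions ψ_n = √(2/L) sin(nπx/L) vanish at both walls, giving E_n = n²π²ℏ²/(2mL²).
E_8 = 8² × π² / (2 × 0.491 × 4.34²) = 34.15.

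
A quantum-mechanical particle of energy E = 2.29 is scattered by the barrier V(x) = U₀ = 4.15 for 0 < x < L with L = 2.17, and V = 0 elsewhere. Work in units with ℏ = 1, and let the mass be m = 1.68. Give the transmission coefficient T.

Since E < U₀ the interior solution is evanescent with decay constant κ = √(2m(U₀ − E))/ℏ = 2.500.
κL = 5.425, sinh(κL) = 113.5.
The exact tunnelling result is T⁻¹ = 1 + U₀² sinh²(κL) / [4E(U₀ − E)] = 13020, so T = 0.0000768.

T = 0.0000768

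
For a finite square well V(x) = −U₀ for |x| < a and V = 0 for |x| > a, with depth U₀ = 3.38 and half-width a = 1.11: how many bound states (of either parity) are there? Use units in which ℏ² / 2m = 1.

N = 2

The dimensionless depth is z₀ = a√(2mU₀)/ℏ = 1.11 × √(3.380) = 2.041.
A new bound state (alternating even/odd) appears each time z₀ passes a multiple of π/2, so N = ⌊2z₀/π⌋ + 1 = ⌊1.299⌋ + 1 = 2.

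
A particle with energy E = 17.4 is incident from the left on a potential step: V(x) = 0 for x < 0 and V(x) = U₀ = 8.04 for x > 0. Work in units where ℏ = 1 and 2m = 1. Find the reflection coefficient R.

R = 0.0236

On each side the TISE gives plane waves with k = √(2m(E − V))/ℏ: k₁ = √(2·½·17.4) = 4.171, k₂ = √(2·½·9.36) = 3.059.
Continuity of ψ and ψ′ at the step yields the reflection amplitude r = (k₁ − k₂)/(k₁ + k₂) = 0.1538; thus R = |r|² = 0.02365, T = 0.9764.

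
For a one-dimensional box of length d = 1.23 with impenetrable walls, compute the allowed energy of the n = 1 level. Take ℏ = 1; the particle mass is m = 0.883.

E = 3.69

The infinite-well eigenfunctions ψ_n = √(2/d) sin(nπx/d) vanish at both walls, giving E_n = n²π²ℏ²/(2md²).
E_1 = 1² × π² / (2 × 0.883 × 1.23²) = 3.694.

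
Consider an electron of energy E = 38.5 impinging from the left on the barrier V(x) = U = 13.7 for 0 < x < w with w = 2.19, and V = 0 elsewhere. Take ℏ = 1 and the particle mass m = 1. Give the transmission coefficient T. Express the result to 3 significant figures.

E > U: inside the barrier k₂ = √(2m(E − U))/ℏ = 7.043, k₂w = 15.42.
T = [1 + U² sin²(k₂w) / (4E(E − U))]⁻¹ = 1/1.004 = 0.996.

T = 0.996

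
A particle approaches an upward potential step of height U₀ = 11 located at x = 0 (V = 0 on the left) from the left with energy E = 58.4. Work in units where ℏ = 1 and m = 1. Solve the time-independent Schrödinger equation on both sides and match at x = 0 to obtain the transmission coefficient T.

T = 0.997

The wavenumbers are k₁ = √(2mE)/ℏ = 10.81 on the left and k₂ = √(2m(E − U₀))/ℏ = 9.737 on the right.
Matching ψ and ψ′ at x = 0 gives r = (k₁ − k₂)/(k₁ + k₂), so R = r² = 0.002717 and T = 1 − R = 0.9973.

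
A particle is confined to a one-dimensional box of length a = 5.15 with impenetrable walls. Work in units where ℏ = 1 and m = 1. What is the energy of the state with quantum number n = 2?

E = 0.744

The infinite-well eigenfunctions ψ_n = √(2/a) sin(nπx/a) vanish at both walls, giving E_n = n²π²ℏ²/(2ma²).
E_2 = 2² × π² / (2 × 1 × 5.15²) = 0.7442.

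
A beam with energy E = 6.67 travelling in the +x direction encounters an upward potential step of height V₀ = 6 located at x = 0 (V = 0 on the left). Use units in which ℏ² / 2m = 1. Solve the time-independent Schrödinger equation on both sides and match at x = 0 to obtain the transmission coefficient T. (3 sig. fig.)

T = 0.731

The wavenumbers are k₁ = √(2mE)/ℏ = 2.583 on the left and k₂ = √(2m(E − V₀))/ℏ = 0.8185 on the right.
Continuity of ψ and ψ′ at the step yields the reflection amplitude r = (k₁ − k₂)/(k₁ + k₂) = 0.5187; thus R = |r|² = 0.2690, T = 0.7310.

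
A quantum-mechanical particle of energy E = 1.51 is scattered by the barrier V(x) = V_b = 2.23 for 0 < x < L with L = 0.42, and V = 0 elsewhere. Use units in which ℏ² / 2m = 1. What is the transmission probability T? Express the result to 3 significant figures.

T = 0.868

Since E < V_b the interior solution is evanescent with decay constant κ = √(2m(V_b − E))/ℏ = 0.8485.
κL = 0.3564, sinh(κL) = 0.3640.
The exact tunnelling result is T⁻¹ = 1 + V_b² sinh²(κL) / [4E(V_b − E)] = 1.151, so T = 0.868.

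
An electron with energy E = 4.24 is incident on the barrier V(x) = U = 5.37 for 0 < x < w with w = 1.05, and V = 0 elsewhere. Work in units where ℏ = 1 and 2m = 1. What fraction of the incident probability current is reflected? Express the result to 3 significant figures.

R = 0.736

Since E < U the interior solution is evanescent with decay constant κ = √(2m(U − E))/ℏ = 1.063.
κw = 1.116, sinh(κw) = 1.363.
The exact tunnelling result is T⁻¹ = 1 + U² sinh²(κw) / [4E(U − E)] = 3.795, so T = 0.264.
R = 1 − T = 0.736.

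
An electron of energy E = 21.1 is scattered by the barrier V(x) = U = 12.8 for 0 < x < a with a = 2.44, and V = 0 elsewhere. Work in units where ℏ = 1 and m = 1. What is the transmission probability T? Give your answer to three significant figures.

E > U: inside the barrier k₂ = √(2m(E − U))/ℏ = 4.074, k₂a = 9.941.
Matching at both interfaces gives T⁻¹ = 1 + U² sin²(k₂a) / [4E(E − U)] = 1.057, hence T = 0.946.

T = 0.946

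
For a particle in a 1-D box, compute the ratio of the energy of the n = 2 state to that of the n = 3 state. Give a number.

0.444444

Since E_n ∝ n², the ratio is (2/3)² = 0.444444.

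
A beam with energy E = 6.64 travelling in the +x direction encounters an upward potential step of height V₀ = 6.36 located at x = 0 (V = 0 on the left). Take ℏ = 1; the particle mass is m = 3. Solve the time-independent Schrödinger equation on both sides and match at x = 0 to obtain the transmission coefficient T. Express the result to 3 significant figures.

On each side the TISE gives plane waves with k = √(2m(E − V))/ℏ: k₁ = √(2·3·6.64) = 6.312, k₂ = √(2·3·0.28) = 1.296.
Matching ψ and ψ′ at x = 0 gives r = (k₁ − k₂)/(k₁ + k₂), so R = r² = 0.4346 and T = 1 − R = 0.5654.

T = 0.565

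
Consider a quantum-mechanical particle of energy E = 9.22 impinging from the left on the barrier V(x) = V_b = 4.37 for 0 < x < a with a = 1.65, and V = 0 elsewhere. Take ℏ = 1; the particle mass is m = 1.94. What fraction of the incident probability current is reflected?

E > V_b: inside the barrier k₂ = √(2m(E − V_b))/ℏ = 4.338, k₂a = 7.158.
T = [1 + V_b² sin²(k₂a) / (4E(E − V_b))]⁻¹ = 1/1.063 = 0.941.
R = 1 − T = 0.0591.

R = 0.0591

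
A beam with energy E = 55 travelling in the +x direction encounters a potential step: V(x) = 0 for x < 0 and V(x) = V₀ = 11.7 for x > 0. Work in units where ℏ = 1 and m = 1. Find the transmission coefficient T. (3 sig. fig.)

T = 0.996

On each side the TISE gives plane waves with k = √(2m(E − V))/ℏ: k₁ = √(2·1·55) = 10.49, k₂ = √(2·1·43.3) = 9.306.
Continuity of ψ and ψ′ at the step yields the reflection amplitude r = (k₁ − k₂)/(k₁ + k₂) = 0.05972; thus R = |r|² = 0.003567, T = 0.9964.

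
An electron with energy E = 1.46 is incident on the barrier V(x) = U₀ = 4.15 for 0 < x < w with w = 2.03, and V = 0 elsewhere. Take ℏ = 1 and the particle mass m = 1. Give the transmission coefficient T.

T = 0.000297

E < U₀: inside the barrier ψ ∝ e^{±κx} with κ = √(2m(U₀ − E))/ℏ = 2.319.
κw = 4.709, sinh(κw) = 55.44.
The exact tunnelling result is T⁻¹ = 1 + U₀² sinh²(κw) / [4E(U₀ − E)] = 3371, so T = 0.000297.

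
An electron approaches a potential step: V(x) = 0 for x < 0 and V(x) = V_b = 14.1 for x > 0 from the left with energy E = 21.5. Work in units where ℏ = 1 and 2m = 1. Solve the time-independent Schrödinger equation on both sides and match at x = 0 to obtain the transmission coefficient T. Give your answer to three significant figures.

The wavenumbers are k₁ = √(2mE)/ℏ = 4.637 on the left and k₂ = √(2m(E − V_b))/ℏ = 2.720 on the right.
Matching ψ and ψ′ at x = 0 gives r = (k₁ − k₂)/(k₁ + k₂), so R = r² = 0.06786 and T = 1 − R = 0.9321.

T = 0.932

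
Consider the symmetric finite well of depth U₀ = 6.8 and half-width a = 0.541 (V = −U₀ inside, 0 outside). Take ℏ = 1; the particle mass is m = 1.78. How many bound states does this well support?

N = 2

The dimensionless depth is z₀ = a√(2mU₀)/ℏ = 0.541 × √(24.21) = 2.662.
The even/odd transcendental equations gain one root per π/2 in z₀, giving N = 1 + ⌊2z₀/π⌋ = 1 + ⌊1.695⌋ = 2.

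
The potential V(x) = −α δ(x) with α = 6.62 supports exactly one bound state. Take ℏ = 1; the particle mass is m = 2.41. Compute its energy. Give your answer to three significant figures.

The bound state is ψ(x) = √κ e^{−κ|x|}. The derivative jump ψ'(0⁺) − ψ'(0⁻) = −(2mα/ℏ²)ψ(0) fixes κ = mα/ℏ² = 15.95.
Then E = −ℏ²κ²/(2m) = −mα²/(2ℏ²) = -52.81.

E = -52.8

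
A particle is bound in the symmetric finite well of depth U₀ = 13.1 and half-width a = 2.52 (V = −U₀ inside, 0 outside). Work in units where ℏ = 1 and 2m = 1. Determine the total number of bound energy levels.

N = 6

The dimensionless depth is z₀ = a√(2mU₀)/ℏ = 2.52 × √(13.10) = 9.121.
A new bound state (alternating even/odd) appears each time z₀ passes a multiple of π/2, so N = ⌊2z₀/π⌋ + 1 = ⌊5.807⌋ + 1 = 6.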